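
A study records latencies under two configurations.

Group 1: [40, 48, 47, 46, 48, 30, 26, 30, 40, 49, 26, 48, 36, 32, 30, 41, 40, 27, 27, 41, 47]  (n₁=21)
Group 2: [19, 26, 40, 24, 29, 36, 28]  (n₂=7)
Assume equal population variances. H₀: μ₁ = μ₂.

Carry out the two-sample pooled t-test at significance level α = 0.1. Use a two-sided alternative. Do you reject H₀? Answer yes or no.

x̄₁=38.048, s₁=8.482, n₁=21
x̄₂=28.857, s₂=7.128, n₂=7
s_p² = [20·8.482² + 6·7.128²]/26 = 67.0696
SE = √(s_p²·(1/21+1/7)) = 3.5742
t = (38.048−28.857)/3.5742 = 2.5713
df = 26
p-value (two-sided) = 0.01620
At α=0.1: p < α → reject H₀

reject H₀: yes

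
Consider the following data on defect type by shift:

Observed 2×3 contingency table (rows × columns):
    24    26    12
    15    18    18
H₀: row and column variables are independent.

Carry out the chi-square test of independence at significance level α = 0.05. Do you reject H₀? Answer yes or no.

Row totals [62, 51], col totals [39, 44, 30], n=113
χ² = (24−21.40)²/21.40 + (26−24.14)²/24.14 + (12−16.46)²/16.46 + (15−17.60)²/17.60 + (18−19.86)²/19.86 + (18−13.54)²/13.54 = 3.6957
df = 2
p-value (upper-tail) = 0.15758
At α=0.05: p ≥ α → fail to reject H₀

reject H₀: no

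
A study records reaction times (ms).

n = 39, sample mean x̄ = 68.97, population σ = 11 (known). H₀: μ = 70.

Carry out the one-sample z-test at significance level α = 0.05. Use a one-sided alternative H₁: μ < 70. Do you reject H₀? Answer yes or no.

SE = σ/√n = 11/√39 = 1.7614
z = (x̄−μ₀)/SE = (68.97−70)/1.7614 = -0.5848
p-value (one-sided, H₁ less) = 0.27935
At α=0.05: p ≥ α → fail to reject H₀

reject H₀: no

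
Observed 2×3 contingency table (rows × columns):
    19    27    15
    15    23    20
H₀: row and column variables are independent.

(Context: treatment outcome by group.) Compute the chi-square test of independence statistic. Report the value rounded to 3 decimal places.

Row totals [61, 58], col totals [34, 50, 35], n=119
χ² = (19−17.43)²/17.43 + (27−25.63)²/25.63 + (15−17.94)²/17.94 + (15−16.57)²/16.57 + (23−24.37)²/24.37 + (20−17.06)²/17.06 = 1.4302
df = 2

test statistic = 1.430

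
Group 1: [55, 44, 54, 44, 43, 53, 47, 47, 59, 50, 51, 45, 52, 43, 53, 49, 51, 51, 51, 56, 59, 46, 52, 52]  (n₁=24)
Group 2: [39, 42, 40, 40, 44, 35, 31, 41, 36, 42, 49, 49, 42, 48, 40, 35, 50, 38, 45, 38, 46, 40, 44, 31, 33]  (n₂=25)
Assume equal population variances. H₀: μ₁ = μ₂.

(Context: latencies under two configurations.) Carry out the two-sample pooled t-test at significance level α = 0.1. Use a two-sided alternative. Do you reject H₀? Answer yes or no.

reject H₀: yes

x̄₁=50.292, s₁=4.667, n₁=24
x̄₂=40.720, s₂=5.420, n₂=25
s_p² = [23·4.667² + 24·5.420²]/47 = 25.6595
SE = √(s_p²·(1/24+1/25)) = 1.4476
t = (50.292−40.720)/1.4476 = 6.6121
df = 47
p-value (two-sided) = 0.00000
At α=0.1: p < α → reject H₀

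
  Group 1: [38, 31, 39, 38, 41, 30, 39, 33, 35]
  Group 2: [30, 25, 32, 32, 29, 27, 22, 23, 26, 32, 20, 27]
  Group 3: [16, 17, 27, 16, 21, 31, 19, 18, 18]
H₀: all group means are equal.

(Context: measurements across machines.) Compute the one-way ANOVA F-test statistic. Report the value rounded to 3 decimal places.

Group means [36.00, 27.08, 20.33], grand mean 27.733
SSB = Σnᵢ(x̄ᵢ−x̄)² = 1112.950; SSW = ΣΣ(x−x̄ᵢ)² = 524.917
MSB = 1112.950/2 = 556.4750; MSW = 524.917/27 = 19.4414
F = MSB/MSW = 28.6233
df = (2, 27)

test statistic = 28.623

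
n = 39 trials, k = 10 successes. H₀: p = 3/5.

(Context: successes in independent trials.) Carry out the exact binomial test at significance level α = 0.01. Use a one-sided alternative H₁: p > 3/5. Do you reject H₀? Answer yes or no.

Exact binomial: n=39, k=10, p₀=3/5=0.6000
P(X≥10) from Σ C(n,i)·p₀^i·(1−p₀)^(n−i)
p-value (one-sided, H₁ greater) = 1.00000
At α=0.01: p ≥ α → fail to reject H₀

reject H₀: no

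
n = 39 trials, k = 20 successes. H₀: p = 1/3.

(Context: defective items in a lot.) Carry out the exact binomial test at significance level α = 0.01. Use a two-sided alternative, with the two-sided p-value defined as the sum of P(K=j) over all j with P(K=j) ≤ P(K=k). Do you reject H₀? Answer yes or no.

Exact binomial: n=39, k=20, p₀=1/3=0.3333
P(X=j) = C(n,j)·p₀^j·(1−p₀)^(n−j); p = Σ P(X=j) over j with P(X=j) ≤ P(X=20)
p-value (two-sided) = 0.02573
At α=0.01: p ≥ α → fail to reject H₀

reject H₀: no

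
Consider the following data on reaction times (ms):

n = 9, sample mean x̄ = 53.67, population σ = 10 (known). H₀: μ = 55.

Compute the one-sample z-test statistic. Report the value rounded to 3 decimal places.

test statistic = -0.399

SE = σ/√n = 10/√9 = 3.3333
z = (x̄−μ₀)/SE = (53.67−55)/3.3333 = -0.3990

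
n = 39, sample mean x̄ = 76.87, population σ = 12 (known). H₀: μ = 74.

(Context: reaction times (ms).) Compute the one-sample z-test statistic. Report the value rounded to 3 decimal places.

test statistic = 1.494

SE = σ/√n = 12/√39 = 1.9215
z = (x̄−μ₀)/SE = (76.87−74)/1.9215 = 1.4936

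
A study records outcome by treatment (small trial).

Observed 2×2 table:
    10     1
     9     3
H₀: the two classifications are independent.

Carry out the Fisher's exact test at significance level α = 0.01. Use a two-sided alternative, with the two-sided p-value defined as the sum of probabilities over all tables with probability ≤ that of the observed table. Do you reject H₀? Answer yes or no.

reject H₀: no

Margins: r₁=11, r₂=12, c₁=19, c₂=4, n=23
p_obs = C(11,10)·C(12,9)/C(23,19); sum pmf over tables with pmf ≤ p_obs
p-value (two-sided) = 0.59006
At α=0.01: p ≥ α → fail to reject H₀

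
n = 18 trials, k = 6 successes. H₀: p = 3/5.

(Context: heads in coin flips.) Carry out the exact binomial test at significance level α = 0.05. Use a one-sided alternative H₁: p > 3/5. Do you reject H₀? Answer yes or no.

reject H₀: no

Exact binomial: n=18, k=6, p₀=3/5=0.6000
P(X≥6) from Σ C(n,i)·p₀^i·(1−p₀)^(n−i)
p-value (one-sided, H₁ greater) = 0.99425
At α=0.05: p ≥ α → fail to reject H₀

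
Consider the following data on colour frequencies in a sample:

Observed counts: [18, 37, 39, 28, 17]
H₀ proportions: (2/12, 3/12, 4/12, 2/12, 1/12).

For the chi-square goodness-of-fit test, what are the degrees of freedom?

df = k − 1 = 5 − 1 = 4

degrees of freedom = 4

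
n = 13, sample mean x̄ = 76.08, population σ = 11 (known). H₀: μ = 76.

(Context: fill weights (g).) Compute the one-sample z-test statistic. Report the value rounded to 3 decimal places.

SE = σ/√n = 11/√13 = 3.0509
z = (x̄−μ₀)/SE = (76.08−76)/3.0509 = 0.0262

test statistic = 0.026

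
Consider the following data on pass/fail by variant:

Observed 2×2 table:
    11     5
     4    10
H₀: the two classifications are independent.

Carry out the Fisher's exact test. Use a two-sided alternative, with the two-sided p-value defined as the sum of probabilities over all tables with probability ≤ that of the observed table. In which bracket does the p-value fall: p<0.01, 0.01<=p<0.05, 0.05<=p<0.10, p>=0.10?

Margins: r₁=16, r₂=14, c₁=15, c₂=15, n=30
p_obs = C(16,11)·C(14,4)/C(30,15); sum pmf over tables with pmf ≤ p_obs
p-value (two-sided) = 0.06560
→ bracket: 0.05<=p<0.10

p-value bracket: 0.05<=p<0.10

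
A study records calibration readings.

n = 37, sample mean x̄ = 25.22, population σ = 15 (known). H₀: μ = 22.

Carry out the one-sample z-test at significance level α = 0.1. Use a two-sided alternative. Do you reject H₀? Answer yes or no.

reject H₀: no

SE = σ/√n = 15/√37 = 2.4660
z = (x̄−μ₀)/SE = (25.22−22)/2.4660 = 1.3058
p-value (two-sided) = 0.19163
At α=0.1: p ≥ α → fail to reject H₀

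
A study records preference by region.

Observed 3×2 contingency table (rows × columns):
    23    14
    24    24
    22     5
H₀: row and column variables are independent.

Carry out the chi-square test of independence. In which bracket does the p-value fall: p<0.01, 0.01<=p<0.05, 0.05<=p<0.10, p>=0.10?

Row totals [37, 48, 27], col totals [69, 43], n=112
χ² = (23−22.79)²/22.79 + (14−14.21)²/14.21 + (24−29.57)²/29.57 + (24−18.43)²/18.43 + (22−16.63)²/16.63 + (5−10.37)²/10.37 = 7.2478
df = 2
p-value (upper-tail) = 0.02668
→ bracket: 0.01<=p<0.05

p-value bracket: 0.01<=p<0.05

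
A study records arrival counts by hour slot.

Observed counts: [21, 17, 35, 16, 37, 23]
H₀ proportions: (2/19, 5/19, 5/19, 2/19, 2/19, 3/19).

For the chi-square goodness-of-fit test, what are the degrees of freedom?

df = k − 1 = 6 − 1 = 5

degrees of freedom = 5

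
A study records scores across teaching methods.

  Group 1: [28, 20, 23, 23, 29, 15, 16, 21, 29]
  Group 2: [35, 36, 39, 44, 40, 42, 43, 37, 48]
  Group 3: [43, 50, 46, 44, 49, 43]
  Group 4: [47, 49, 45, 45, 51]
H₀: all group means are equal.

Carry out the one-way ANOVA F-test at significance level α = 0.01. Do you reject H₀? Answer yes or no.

Group means [22.67, 40.44, 45.83, 47.40], grand mean 37.241
SSB = Σnᵢ(x̄ᵢ−x̄)² = 2963.055; SSW = ΣΣ(x−x̄ᵢ)² = 438.256
MSB = 2963.055/3 = 987.6849; MSW = 438.256/25 = 17.5302
F = MSB/MSW = 56.3418
df = (3, 25)
p-value (upper-tail) = 0.00000
At α=0.01: p < α → reject H₀

reject H₀: yes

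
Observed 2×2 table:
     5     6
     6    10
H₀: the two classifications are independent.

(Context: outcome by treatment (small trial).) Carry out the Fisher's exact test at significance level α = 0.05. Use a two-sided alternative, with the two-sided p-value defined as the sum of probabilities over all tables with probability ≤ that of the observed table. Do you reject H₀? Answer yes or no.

Margins: r₁=11, r₂=16, c₁=11, c₂=16, n=27
p_obs = C(11,5)·C(16,6)/C(27,11); sum pmf over tables with pmf ≤ p_obs
p-value (two-sided) = 0.71044
At α=0.05: p ≥ α → fail to reject H₀

reject H₀: no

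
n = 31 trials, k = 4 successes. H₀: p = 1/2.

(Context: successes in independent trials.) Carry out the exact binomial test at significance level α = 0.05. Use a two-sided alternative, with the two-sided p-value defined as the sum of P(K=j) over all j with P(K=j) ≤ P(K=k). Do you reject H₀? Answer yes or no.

Exact binomial: n=31, k=4, p₀=1/2=0.5000
P(X=j) = C(n,j)·p₀^j·(1−p₀)^(n−j); p = Σ P(X=j) over j with P(X=j) ≤ P(X=4)
p-value (two-sided) = 0.00003
At α=0.05: p < α → reject H₀

reject H₀: yes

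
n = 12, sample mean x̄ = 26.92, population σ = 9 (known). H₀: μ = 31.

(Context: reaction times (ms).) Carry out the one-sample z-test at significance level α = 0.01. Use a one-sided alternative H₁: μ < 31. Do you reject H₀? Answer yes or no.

SE = σ/√n = 9/√12 = 2.5981
z = (x̄−μ₀)/SE = (26.92−31)/2.5981 = -1.5704
p-value (one-sided, H₁ less) = 0.05816
At α=0.01: p ≥ α → fail to reject H₀

reject H₀: no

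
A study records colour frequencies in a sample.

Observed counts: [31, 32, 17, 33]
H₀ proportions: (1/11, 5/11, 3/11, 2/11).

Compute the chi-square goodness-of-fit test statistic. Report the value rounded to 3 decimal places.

test statistic = 62.867

n = 113; E_i = n·p_i = [10.27, 51.36, 30.82, 20.55]
χ² = (31−10.27)²/10.27 + (32−51.36)²/51.36 + (17−30.82)²/30.82 + (33−20.55)²/20.55 = 62.8670
df = 3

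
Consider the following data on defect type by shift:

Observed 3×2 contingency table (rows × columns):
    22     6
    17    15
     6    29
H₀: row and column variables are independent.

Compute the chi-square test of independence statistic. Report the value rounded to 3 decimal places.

Row totals [28, 32, 35], col totals [45, 50], n=95
χ² = (22−13.26)²/13.26 + (6−14.74)²/14.74 + (17−15.16)²/15.16 + (15−16.84)²/16.84 + (6−16.58)²/16.58 + (29−18.42)²/18.42 = 24.1860
df = 2

test statistic = 24.186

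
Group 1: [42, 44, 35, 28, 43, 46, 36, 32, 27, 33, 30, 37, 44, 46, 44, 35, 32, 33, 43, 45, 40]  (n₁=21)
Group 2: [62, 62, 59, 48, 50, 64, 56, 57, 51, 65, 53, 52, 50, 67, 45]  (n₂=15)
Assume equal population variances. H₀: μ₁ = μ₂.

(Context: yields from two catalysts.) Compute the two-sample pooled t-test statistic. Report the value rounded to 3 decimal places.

test statistic = -8.278

x̄₁=37.857, s₁=6.263, n₁=21
x̄₂=56.067, s₂=6.840, n₂=15
s_p² = [20·6.263² + 14·6.840²]/34 = 42.3384
SE = √(s_p²·(1/21+1/15)) = 2.1997
t = (37.857−56.067)/2.1997 = -8.2782
df = 34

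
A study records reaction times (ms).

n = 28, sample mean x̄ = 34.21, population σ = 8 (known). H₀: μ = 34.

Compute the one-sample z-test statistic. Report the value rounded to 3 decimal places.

SE = σ/√n = 8/√28 = 1.5119
z = (x̄−μ₀)/SE = (34.21−34)/1.5119 = 0.1389

test statistic = 0.139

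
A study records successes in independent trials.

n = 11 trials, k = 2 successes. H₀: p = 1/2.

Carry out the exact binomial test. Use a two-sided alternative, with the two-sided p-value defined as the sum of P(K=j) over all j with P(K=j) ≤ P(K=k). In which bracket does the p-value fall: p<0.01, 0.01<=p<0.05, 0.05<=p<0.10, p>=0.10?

Exact binomial: n=11, k=2, p₀=1/2=0.5000
P(X=j) = C(n,j)·p₀^j·(1−p₀)^(n−j); p = Σ P(X=j) over j with P(X=j) ≤ P(X=2)
p-value (two-sided) = 0.06543
→ bracket: 0.05<=p<0.10

p-value bracket: 0.05<=p<0.10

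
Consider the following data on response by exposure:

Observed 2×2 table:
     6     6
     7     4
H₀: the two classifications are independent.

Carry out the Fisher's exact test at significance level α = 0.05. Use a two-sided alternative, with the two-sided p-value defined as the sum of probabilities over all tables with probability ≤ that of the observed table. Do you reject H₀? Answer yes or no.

Margins: r₁=12, r₂=11, c₁=13, c₂=10, n=23
p_obs = C(12,6)·C(11,7)/C(23,13); sum pmf over tables with pmf ≤ p_obs
p-value (two-sided) = 0.68017
At α=0.05: p ≥ α → fail to reject H₀

reject H₀: no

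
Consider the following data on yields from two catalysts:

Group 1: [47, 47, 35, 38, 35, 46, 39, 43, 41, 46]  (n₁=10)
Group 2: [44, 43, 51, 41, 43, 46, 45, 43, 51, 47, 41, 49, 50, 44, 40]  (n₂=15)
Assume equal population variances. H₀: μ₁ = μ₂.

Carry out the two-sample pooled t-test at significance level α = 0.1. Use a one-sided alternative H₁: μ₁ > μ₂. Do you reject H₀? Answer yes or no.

reject H₀: no

x̄₁=41.700, s₁=4.785, n₁=10
x̄₂=45.200, s₂=3.668, n₂=15
s_p² = [9·4.785² + 14·3.668²]/23 = 17.1522
SE = √(s_p²·(1/10+1/15)) = 1.6908
t = (41.700−45.200)/1.6908 = -2.0701
df = 23
p-value (one-sided, H₁ greater) = 0.97507
At α=0.1: p ≥ α → fail to reject H₀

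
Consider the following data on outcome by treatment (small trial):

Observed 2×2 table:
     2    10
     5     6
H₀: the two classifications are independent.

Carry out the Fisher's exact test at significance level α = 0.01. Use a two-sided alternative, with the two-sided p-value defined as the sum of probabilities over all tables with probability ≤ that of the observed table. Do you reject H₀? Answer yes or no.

Margins: r₁=12, r₂=11, c₁=7, c₂=16, n=23
p_obs = C(12,2)·C(11,5)/C(23,7); sum pmf over tables with pmf ≤ p_obs
p-value (two-sided) = 0.19303
At α=0.01: p ≥ α → fail to reject H₀

reject H₀: no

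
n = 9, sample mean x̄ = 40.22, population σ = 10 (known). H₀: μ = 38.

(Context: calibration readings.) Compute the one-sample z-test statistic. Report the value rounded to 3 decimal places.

test statistic = 0.666

SE = σ/√n = 10/√9 = 3.3333
z = (x̄−μ₀)/SE = (40.22−38)/3.3333 = 0.6660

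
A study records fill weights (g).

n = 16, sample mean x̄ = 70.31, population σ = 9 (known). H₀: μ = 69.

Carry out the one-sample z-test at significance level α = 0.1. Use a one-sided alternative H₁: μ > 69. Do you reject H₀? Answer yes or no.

SE = σ/√n = 9/√16 = 2.2500
z = (x̄−μ₀)/SE = (70.31−69)/2.2500 = 0.5822
p-value (one-sided, H₁ greater) = 0.28021
At α=0.1: p ≥ α → fail to reject H₀

reject H₀: no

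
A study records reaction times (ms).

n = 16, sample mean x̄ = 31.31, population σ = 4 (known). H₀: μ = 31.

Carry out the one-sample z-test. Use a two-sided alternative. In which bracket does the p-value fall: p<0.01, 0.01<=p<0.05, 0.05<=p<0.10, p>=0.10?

p-value bracket: p>=0.10

SE = σ/√n = 4/√16 = 1.0000
z = (x̄−μ₀)/SE = (31.31−31)/1.0000 = 0.3100
p-value (two-sided) = 0.75656
→ bracket: p>=0.10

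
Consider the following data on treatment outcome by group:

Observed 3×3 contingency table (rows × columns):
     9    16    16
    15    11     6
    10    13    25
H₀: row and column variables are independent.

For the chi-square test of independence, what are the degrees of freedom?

df = (r−1)(c−1) = (3−1)·(3−1) = 4

degrees of freedom = 4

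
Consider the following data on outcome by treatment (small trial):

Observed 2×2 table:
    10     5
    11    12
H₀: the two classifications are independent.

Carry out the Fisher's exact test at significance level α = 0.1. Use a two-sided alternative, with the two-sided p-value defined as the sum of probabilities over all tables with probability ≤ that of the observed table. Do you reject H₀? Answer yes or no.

reject H₀: no

Margins: r₁=15, r₂=23, c₁=21, c₂=17, n=38
p_obs = C(15,10)·C(23,11)/C(38,21); sum pmf over tables with pmf ≤ p_obs
p-value (two-sided) = 0.32637
At α=0.1: p ≥ α → fail to reject H₀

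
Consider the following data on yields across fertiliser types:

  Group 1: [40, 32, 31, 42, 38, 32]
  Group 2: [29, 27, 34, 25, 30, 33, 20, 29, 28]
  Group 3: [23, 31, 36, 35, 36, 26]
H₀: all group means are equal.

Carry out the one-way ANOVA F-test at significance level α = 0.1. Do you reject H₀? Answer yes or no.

reject H₀: yes

Group means [35.83, 28.33, 31.17], grand mean 31.286
SSB = Σnᵢ(x̄ᵢ−x̄)² = 202.619; SSW = ΣΣ(x−x̄ᵢ)² = 407.667
MSB = 202.619/2 = 101.3095; MSW = 407.667/18 = 22.6481
F = MSB/MSW = 4.4732
df = (2, 18)
p-value (upper-tail) = 0.02648
At α=0.1: p < α → reject H₀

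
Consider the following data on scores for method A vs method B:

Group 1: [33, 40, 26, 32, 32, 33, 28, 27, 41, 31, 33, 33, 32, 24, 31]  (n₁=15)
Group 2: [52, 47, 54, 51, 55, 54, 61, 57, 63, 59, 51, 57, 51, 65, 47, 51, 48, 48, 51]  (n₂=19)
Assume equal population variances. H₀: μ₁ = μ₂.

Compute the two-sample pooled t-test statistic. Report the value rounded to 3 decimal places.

test statistic = -12.739

x̄₁=31.733, s₁=4.559, n₁=15
x̄₂=53.789, s₂=5.339, n₂=19
s_p² = [14·4.559² + 18·5.339²]/32 = 25.1279
SE = √(s_p²·(1/15+1/19)) = 1.7314
t = (31.733−53.789)/1.7314 = -12.7390
df = 32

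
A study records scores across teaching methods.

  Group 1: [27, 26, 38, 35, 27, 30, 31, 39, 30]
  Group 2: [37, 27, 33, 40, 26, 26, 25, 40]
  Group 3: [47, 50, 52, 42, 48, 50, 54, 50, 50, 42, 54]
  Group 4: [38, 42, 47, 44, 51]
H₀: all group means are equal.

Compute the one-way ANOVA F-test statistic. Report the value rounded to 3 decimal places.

test statistic = 28.092

Group means [31.44, 31.75, 49.00, 44.40], grand mean 39.333
SSB = Σnᵢ(x̄ᵢ−x̄)² = 2176.411; SSW = ΣΣ(x−x̄ᵢ)² = 748.922
MSB = 2176.411/3 = 725.4704; MSW = 748.922/29 = 25.8249
F = MSB/MSW = 28.0919
df = (3, 29)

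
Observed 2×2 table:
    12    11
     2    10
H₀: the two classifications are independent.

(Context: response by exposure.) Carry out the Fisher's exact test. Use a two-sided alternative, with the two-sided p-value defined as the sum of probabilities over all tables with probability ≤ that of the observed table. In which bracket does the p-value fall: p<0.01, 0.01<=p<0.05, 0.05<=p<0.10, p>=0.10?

p-value bracket: 0.05<=p<0.10

Margins: r₁=23, r₂=12, c₁=14, c₂=21, n=35
p_obs = C(23,12)·C(12,2)/C(35,14); sum pmf over tables with pmf ≤ p_obs
p-value (two-sided) = 0.06973
→ bracket: 0.05<=p<0.10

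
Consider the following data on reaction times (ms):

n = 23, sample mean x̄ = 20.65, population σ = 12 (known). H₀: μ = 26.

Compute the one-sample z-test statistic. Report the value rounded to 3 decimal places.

test statistic = -2.138

SE = σ/√n = 12/√23 = 2.5022
z = (x̄−μ₀)/SE = (20.65−26)/2.5022 = -2.1381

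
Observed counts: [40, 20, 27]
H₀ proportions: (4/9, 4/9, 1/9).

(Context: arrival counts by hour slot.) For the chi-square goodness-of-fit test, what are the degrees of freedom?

degrees of freedom = 2

df = k − 1 = 3 − 1 = 2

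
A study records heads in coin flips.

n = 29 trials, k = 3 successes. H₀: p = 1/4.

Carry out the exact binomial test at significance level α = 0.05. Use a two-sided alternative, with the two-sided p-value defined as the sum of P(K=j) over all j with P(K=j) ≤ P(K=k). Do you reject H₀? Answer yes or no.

reject H₀: no

Exact binomial: n=29, k=3, p₀=1/4=0.2500
P(X=j) = C(n,j)·p₀^j·(1−p₀)^(n−j); p = Σ P(X=j) over j with P(X=j) ≤ P(X=3)
p-value (two-sided) = 0.08454
At α=0.05: p ≥ α → fail to reject H₀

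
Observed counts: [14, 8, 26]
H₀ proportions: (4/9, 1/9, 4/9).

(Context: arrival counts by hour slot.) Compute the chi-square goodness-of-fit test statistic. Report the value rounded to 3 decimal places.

n = 48; E_i = n·p_i = [21.33, 5.33, 21.33]
χ² = (14−21.33)²/21.33 + (8−5.33)²/5.33 + (26−21.33)²/21.33 = 4.8750
df = 2

test statistic = 4.875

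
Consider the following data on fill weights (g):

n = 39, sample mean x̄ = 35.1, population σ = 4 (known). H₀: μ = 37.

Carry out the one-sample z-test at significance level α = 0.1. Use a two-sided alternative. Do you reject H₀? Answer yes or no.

SE = σ/√n = 4/√39 = 0.6405
z = (x̄−μ₀)/SE = (35.1−37)/0.6405 = -2.9664
p-value (two-sided) = 0.00301
At α=0.1: p < α → reject H₀

reject H₀: yes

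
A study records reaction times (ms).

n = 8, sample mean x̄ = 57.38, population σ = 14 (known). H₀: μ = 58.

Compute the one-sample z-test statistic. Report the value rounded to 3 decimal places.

test statistic = -0.125

SE = σ/√n = 14/√8 = 4.9497
z = (x̄−μ₀)/SE = (57.38−58)/4.9497 = -0.1253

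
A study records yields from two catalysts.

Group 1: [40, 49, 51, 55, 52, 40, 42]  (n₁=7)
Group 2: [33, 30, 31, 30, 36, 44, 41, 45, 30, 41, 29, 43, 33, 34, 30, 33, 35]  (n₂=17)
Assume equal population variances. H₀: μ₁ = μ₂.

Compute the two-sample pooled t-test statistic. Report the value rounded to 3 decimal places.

x̄₁=47.000, s₁=6.218, n₁=7
x̄₂=35.176, s₂=5.491, n₂=17
s_p² = [6·6.218² + 16·5.491²]/22 = 32.4759
SE = √(s_p²·(1/7+1/17)) = 2.5593
t = (47.000−35.176)/2.5593 = 4.6199
df = 22

test statistic = 4.620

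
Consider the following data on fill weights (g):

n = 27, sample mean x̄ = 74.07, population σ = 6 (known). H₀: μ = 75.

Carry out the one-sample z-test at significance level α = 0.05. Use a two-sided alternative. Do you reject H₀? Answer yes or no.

reject H₀: no

SE = σ/√n = 6/√27 = 1.1547
z = (x̄−μ₀)/SE = (74.07−75)/1.1547 = -0.8054
p-value (two-sided) = 0.42059
At α=0.05: p ≥ α → fail to reject H₀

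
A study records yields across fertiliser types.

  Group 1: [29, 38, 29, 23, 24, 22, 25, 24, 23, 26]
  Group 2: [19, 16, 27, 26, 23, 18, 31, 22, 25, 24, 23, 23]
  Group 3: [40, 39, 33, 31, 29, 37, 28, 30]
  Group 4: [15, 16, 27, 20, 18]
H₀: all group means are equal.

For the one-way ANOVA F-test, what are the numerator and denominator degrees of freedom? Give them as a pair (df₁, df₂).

k = 4 groups, N = 35 total
df = (k−1, N−k) = (4−1, 35−4) = (3, 31)

degrees of freedom = [3, 31]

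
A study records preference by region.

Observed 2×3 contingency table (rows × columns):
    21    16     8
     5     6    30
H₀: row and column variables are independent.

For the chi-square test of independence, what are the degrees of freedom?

degrees of freedom = 2

df = (r−1)(c−1) = (2−1)·(3−1) = 2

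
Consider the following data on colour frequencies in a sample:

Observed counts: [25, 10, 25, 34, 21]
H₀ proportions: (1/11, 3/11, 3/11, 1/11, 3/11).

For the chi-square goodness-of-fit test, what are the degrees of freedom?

degrees of freedom = 4

df = k − 1 = 5 − 1 = 4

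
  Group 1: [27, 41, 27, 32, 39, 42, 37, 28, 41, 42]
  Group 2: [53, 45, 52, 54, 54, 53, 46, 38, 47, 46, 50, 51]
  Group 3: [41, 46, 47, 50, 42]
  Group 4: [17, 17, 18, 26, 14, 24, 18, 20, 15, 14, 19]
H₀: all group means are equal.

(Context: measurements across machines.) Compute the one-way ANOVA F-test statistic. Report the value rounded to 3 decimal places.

test statistic = 80.688

Group means [35.60, 49.08, 45.20, 18.36], grand mean 36.132
SSB = Σnᵢ(x̄ᵢ−x̄)² = 5899.680; SSW = ΣΣ(x−x̄ᵢ)² = 828.662
MSB = 5899.680/3 = 1966.5600; MSW = 828.662/34 = 24.3724
F = MSB/MSW = 80.6879
df = (3, 34)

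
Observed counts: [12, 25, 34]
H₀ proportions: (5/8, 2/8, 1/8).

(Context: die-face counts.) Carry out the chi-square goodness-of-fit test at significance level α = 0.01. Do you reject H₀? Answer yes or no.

n = 71; E_i = n·p_i = [44.38, 17.75, 8.88]
χ² = (12−44.38)²/44.38 + (25−17.75)²/17.75 + (34−8.88)²/8.88 = 97.7099
df = 2
p-value (upper-tail) = 0.00000
At α=0.01: p < α → reject H₀

reject H₀: yes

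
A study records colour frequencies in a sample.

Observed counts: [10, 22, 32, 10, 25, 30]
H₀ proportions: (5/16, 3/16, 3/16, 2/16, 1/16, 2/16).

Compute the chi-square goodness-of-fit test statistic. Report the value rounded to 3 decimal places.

n = 129; E_i = n·p_i = [40.31, 24.19, 24.19, 16.12, 8.06, 16.12]
χ² = (10−40.31)²/40.31 + (22−24.19)²/24.19 + (32−24.19)²/24.19 + (10−16.12)²/16.12 + (25−8.06)²/8.06 + (30−16.12)²/16.12 = 75.3618
df = 5

test statistic = 75.362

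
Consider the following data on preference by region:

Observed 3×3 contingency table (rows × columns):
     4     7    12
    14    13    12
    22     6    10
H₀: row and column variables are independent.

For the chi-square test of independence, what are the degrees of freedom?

df = (r−1)(c−1) = (3−1)·(3−1) = 4

degrees of freedom = 4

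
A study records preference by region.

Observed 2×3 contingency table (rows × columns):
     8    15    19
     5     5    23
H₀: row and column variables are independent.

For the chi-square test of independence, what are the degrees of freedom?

degrees of freedom = 2

df = (r−1)(c−1) = (2−1)·(3−1) = 2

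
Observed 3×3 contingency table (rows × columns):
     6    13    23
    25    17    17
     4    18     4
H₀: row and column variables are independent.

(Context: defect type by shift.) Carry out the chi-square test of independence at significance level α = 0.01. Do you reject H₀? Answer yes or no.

reject H₀: yes

Row totals [42, 59, 26], col totals [35, 48, 44], n=127
χ² = (6−11.57)²/11.57 + (13−15.87)²/15.87 + (23−14.55)²/14.55 + (25−16.26)²/16.26 + (17−22.30)²/22.30 + (17−20.44)²/20.44 + (4−7.17)²/7.17 + (18−9.83)²/9.83 + (4−9.01)²/9.01 = 25.6280
df = 4
p-value (upper-tail) = 0.00004
At α=0.01: p < α → reject H₀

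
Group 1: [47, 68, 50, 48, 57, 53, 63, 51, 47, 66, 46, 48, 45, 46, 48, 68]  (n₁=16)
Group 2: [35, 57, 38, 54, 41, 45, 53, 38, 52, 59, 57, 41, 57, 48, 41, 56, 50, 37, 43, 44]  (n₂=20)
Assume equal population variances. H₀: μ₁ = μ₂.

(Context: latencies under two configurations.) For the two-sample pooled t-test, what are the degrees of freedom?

df = n₁ + n₂ − 2 = 16 + 20 − 2 = 34

degrees of freedom = 34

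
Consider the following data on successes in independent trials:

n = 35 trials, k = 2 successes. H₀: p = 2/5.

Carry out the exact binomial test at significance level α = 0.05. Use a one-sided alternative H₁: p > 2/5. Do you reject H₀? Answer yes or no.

reject H₀: no

Exact binomial: n=35, k=2, p₀=2/5=0.4000
P(X≥2) from Σ C(n,i)·p₀^i·(1−p₀)^(n−i)
p-value (one-sided, H₁ greater) = 1.00000
At α=0.05: p ≥ α → fail to reject H₀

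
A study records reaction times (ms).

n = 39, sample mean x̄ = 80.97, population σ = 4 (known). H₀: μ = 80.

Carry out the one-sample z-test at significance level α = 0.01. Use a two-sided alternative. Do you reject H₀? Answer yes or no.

SE = σ/√n = 4/√39 = 0.6405
z = (x̄−μ₀)/SE = (80.97−80)/0.6405 = 1.5144
p-value (two-sided) = 0.12992
At α=0.01: p ≥ α → fail to reject H₀

reject H₀: no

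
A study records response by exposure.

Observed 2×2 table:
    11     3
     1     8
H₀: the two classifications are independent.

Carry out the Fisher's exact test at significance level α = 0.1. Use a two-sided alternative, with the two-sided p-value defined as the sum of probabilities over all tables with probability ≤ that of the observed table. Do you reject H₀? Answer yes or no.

reject H₀: yes

Margins: r₁=14, r₂=9, c₁=12, c₂=11, n=23
p_obs = C(14,11)·C(9,1)/C(23,12); sum pmf over tables with pmf ≤ p_obs
p-value (two-sided) = 0.00276
At α=0.1: p < α → reject H₀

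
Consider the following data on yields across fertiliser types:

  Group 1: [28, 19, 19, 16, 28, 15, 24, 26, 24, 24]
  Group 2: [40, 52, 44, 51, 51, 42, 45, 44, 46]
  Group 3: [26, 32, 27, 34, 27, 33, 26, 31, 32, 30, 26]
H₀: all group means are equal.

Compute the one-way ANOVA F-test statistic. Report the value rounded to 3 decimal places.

test statistic = 84.933

Group means [22.30, 46.11, 29.45], grand mean 32.067
SSB = Σnᵢ(x̄ᵢ−x̄)² = 2804.151; SSW = ΣΣ(x−x̄ᵢ)² = 445.716
MSB = 2804.151/2 = 1402.0753; MSW = 445.716/27 = 16.5080
F = MSB/MSW = 84.9330
df = (2, 27)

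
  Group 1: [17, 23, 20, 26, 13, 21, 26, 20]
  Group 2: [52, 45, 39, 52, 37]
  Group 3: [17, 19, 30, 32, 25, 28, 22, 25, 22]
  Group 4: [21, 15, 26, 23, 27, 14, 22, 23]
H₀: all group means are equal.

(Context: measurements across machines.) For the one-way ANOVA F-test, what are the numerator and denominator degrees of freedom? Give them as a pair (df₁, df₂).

k = 4 groups, N = 30 total
df = (k−1, N−k) = (4−1, 30−4) = (3, 26)

degrees of freedom = [3, 26]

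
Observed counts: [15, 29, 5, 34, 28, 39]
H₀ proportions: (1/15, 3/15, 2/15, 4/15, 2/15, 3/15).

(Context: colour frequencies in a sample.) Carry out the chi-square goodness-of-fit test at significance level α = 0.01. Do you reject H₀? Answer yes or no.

reject H₀: yes

n = 150; E_i = n·p_i = [10.00, 30.00, 20.00, 40.00, 20.00, 30.00]
χ² = (15−10.00)²/10.00 + (29−30.00)²/30.00 + (5−20.00)²/20.00 + (34−40.00)²/40.00 + (28−20.00)²/20.00 + (39−30.00)²/30.00 = 20.5833
df = 5
p-value (upper-tail) = 0.00097
At α=0.01: p < α → reject H₀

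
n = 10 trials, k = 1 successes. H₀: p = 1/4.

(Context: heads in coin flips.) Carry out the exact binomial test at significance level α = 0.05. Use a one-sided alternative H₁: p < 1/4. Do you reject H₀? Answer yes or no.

Exact binomial: n=10, k=1, p₀=1/4=0.2500
P(X≤1) from Σ C(n,i)·p₀^i·(1−p₀)^(n−i)
p-value (one-sided, H₁ less) = 0.24403
At α=0.05: p ≥ α → fail to reject H₀

reject H₀: no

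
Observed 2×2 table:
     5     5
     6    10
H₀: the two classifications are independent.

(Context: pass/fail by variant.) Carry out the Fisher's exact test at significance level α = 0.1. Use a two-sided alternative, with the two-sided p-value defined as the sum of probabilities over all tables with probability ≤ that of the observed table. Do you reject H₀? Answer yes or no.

Margins: r₁=10, r₂=16, c₁=11, c₂=15, n=26
p_obs = C(10,5)·C(16,6)/C(26,11); sum pmf over tables with pmf ≤ p_obs
p-value (two-sided) = 0.68906
At α=0.1: p ≥ α → fail to reject H₀

reject H₀: no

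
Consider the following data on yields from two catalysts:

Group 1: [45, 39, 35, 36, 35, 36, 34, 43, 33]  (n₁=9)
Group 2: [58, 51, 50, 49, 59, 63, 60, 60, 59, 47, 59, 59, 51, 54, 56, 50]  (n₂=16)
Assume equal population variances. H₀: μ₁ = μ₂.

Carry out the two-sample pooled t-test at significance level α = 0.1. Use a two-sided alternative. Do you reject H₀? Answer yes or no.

reject H₀: yes

x̄₁=37.333, s₁=4.153, n₁=9
x̄₂=55.312, s₂=4.963, n₂=16
s_p² = [8·4.153² + 15·4.963²]/23 = 22.0625
SE = √(s_p²·(1/9+1/16)) = 1.9571
t = (37.333−55.312)/1.9571 = -9.1866
df = 23
p-value (two-sided) = 0.00000
At α=0.1: p < α → reject H₀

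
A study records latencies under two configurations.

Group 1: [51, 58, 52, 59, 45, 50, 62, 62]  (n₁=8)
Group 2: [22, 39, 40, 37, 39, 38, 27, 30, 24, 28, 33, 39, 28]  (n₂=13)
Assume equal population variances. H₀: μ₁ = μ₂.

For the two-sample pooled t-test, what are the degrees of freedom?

degrees of freedom = 19

df = n₁ + n₂ − 2 = 8 + 13 − 2 = 19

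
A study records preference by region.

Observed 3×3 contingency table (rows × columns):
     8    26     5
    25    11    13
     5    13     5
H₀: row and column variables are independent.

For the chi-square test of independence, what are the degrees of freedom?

df = (r−1)(c−1) = (3−1)·(3−1) = 4

degrees of freedom = 4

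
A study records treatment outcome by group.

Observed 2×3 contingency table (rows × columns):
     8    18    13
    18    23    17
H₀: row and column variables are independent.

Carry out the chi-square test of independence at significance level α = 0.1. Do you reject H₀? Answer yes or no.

Row totals [39, 58], col totals [26, 41, 30], n=97
χ² = (8−10.45)²/10.45 + (18−16.48)²/16.48 + (13−12.06)²/12.06 + (18−15.55)²/15.55 + (23−24.52)²/24.52 + (17−17.94)²/17.94 = 1.3182
df = 2
p-value (upper-tail) = 0.51732
At α=0.1: p ≥ α → fail to reject H₀

reject H₀: no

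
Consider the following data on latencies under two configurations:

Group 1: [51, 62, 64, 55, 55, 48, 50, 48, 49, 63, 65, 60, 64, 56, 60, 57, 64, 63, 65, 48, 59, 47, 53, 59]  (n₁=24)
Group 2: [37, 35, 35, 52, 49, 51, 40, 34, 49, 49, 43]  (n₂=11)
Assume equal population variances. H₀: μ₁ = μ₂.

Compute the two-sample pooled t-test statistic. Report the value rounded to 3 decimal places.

x̄₁=56.875, s₁=6.306, n₁=24
x̄₂=43.091, s₂=7.120, n₂=11
s_p² = [23·6.306² + 10·7.120²]/33 = 43.0768
SE = √(s_p²·(1/24+1/11)) = 2.3898
t = (56.875−43.091)/2.3898 = 5.7680
df = 33

test statistic = 5.768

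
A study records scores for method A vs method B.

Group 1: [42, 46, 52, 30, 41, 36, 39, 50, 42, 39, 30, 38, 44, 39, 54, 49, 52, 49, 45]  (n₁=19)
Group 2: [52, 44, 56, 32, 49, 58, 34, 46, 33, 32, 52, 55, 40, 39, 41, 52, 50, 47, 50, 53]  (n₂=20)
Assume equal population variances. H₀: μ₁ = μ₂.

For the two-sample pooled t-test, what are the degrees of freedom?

df = n₁ + n₂ − 2 = 19 + 20 − 2 = 37

degrees of freedom = 37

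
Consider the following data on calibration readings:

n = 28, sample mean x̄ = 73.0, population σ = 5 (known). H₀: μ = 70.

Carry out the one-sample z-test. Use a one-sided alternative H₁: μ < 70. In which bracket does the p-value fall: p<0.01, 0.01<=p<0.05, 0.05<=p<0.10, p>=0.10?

SE = σ/√n = 5/√28 = 0.9449
z = (x̄−μ₀)/SE = (73.0−70)/0.9449 = 3.1749
p-value (one-sided, H₁ less) = 0.99925
→ bracket: p>=0.10

p-value bracket: p>=0.10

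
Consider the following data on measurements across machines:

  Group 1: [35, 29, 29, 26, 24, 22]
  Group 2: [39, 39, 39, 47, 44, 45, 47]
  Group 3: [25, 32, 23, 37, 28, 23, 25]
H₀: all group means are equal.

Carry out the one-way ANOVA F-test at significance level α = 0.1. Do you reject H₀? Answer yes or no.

reject H₀: yes

Group means [27.50, 42.86, 27.57], grand mean 32.900
SSB = Σnᵢ(x̄ᵢ−x̄)² = 1067.729; SSW = ΣΣ(x−x̄ᵢ)² = 354.071
MSB = 1067.729/2 = 533.8643; MSW = 354.071/17 = 20.8277
F = MSB/MSW = 25.6324
df = (2, 17)
p-value (upper-tail) = 0.00001
At α=0.1: p < α → reject H₀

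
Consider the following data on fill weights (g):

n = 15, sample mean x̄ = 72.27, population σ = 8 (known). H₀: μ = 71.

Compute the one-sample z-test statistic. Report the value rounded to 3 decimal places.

test statistic = 0.615

SE = σ/√n = 8/√15 = 2.0656
z = (x̄−μ₀)/SE = (72.27−71)/2.0656 = 0.6148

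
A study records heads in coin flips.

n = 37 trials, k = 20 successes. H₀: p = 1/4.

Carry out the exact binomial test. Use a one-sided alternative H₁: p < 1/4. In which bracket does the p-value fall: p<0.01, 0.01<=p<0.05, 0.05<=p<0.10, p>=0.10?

p-value bracket: p>=0.10

Exact binomial: n=37, k=20, p₀=1/4=0.2500
P(X≤20) from Σ C(n,i)·p₀^i·(1−p₀)^(n−i)
p-value (one-sided, H₁ less) = 0.99996
→ bracket: p>=0.10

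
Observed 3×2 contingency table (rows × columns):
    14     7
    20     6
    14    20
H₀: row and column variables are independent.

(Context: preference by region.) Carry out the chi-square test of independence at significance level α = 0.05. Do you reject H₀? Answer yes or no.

Row totals [21, 26, 34], col totals [48, 33], n=81
χ² = (14−12.44)²/12.44 + (7−8.56)²/8.56 + (20−15.41)²/15.41 + (6−10.59)²/10.59 + (14−20.15)²/20.15 + (20−13.85)²/13.85 = 8.4424
df = 2
p-value (upper-tail) = 0.01468
At α=0.05: p < α → reject H₀

reject H₀: yes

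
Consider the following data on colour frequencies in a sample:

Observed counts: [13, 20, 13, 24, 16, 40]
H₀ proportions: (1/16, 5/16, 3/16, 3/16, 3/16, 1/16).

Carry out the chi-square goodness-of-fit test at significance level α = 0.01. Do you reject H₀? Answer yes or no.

reject H₀: yes

n = 126; E_i = n·p_i = [7.88, 39.38, 23.62, 23.62, 23.62, 7.88]
χ² = (13−7.88)²/7.88 + (20−39.38)²/39.38 + (13−23.62)²/23.62 + (24−23.62)²/23.62 + (16−23.62)²/23.62 + (40−7.88)²/7.88 = 151.1640
df = 5
p-value (upper-tail) = 0.00000
At α=0.01: p < α → reject H₀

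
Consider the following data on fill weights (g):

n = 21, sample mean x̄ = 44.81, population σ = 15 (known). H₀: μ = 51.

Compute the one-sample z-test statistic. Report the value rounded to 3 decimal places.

SE = σ/√n = 15/√21 = 3.2733
z = (x̄−μ₀)/SE = (44.81−51)/3.2733 = -1.8911

test statistic = -1.891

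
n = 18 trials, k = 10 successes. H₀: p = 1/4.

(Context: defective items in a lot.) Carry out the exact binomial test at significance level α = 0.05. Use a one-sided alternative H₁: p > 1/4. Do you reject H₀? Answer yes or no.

Exact binomial: n=18, k=10, p₀=1/4=0.2500
P(X≥10) from Σ C(n,i)·p₀^i·(1−p₀)^(n−i)
p-value (one-sided, H₁ greater) = 0.00542
At α=0.05: p < α → reject H₀

reject H₀: yes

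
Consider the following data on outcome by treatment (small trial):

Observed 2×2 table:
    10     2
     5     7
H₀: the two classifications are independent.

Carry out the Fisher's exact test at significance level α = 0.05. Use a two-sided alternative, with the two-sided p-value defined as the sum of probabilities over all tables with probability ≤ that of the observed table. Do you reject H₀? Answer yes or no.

Margins: r₁=12, r₂=12, c₁=15, c₂=9, n=24
p_obs = C(12,10)·C(12,5)/C(24,15); sum pmf over tables with pmf ≤ p_obs
p-value (two-sided) = 0.08938
At α=0.05: p ≥ α → fail to reject H₀

reject H₀: no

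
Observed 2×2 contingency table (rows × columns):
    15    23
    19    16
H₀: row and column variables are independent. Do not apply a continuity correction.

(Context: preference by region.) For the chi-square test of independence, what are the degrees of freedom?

degrees of freedom = 1

df = (r−1)(c−1) = (2−1)·(2−1) = 1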